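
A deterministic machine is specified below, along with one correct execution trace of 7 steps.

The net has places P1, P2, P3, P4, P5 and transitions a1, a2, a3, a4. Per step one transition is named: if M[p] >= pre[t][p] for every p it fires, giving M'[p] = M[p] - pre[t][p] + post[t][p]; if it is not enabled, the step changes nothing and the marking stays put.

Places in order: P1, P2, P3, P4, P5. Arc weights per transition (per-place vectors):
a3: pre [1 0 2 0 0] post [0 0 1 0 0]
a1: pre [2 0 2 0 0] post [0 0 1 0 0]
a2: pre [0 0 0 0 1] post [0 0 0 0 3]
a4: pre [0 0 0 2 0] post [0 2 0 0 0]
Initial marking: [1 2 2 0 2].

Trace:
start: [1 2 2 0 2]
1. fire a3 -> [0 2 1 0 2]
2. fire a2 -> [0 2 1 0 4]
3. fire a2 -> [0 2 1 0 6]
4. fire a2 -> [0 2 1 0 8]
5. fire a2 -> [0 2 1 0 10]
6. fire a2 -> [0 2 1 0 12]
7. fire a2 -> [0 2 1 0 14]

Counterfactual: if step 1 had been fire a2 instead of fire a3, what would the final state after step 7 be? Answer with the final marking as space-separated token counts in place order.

1 2 2 0 16

(re-executing from step 1 with the substitution; state before step 1: [1 2 2 0 2])
1. fire a2 -> [1 2 2 0 4]
2. fire a2 -> [1 2 2 0 6]
3. fire a2 -> [1 2 2 0 8]
4. fire a2 -> [1 2 2 0 10]
5. fire a2 -> [1 2 2 0 12]
6. fire a2 -> [1 2 2 0 14]
7. fire a2 -> [1 2 2 0 16]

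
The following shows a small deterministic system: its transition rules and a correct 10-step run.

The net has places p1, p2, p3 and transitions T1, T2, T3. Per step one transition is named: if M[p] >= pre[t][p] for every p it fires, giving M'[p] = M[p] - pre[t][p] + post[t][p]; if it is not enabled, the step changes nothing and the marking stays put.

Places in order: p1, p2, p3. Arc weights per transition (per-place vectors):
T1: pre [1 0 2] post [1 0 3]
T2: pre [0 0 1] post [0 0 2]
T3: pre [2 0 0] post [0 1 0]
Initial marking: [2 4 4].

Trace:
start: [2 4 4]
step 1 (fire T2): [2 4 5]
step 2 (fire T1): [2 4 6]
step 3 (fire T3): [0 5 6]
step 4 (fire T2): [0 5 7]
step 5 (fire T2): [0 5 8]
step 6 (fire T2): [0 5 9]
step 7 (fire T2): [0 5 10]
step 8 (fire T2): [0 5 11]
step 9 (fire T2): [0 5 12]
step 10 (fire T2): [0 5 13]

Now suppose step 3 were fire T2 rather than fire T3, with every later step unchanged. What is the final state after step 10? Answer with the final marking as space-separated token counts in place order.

2 4 14

(re-executing from step 3 with the substitution; state before step 3: [2 4 6])
step 3 (fire T2): [2 4 7]
step 4 (fire T2): [2 4 8]
step 5 (fire T2): [2 4 9]
step 6 (fire T2): [2 4 10]
step 7 (fire T2): [2 4 11]
step 8 (fire T2): [2 4 12]
step 9 (fire T2): [2 4 13]
step 10 (fire T2): [2 4 14]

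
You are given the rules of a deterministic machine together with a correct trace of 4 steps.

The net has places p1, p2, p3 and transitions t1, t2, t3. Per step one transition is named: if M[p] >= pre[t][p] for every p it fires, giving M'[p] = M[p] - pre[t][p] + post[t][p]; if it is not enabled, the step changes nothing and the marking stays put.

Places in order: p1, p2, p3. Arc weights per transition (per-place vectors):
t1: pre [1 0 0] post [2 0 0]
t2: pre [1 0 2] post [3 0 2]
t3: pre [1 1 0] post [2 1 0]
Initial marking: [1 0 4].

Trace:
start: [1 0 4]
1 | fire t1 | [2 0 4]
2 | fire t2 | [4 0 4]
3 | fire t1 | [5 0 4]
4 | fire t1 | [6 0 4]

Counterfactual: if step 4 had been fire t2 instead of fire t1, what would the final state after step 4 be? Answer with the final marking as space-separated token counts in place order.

(re-executing from step 4 with the substitution; state before step 4: [5 0 4])
4 | fire t2 | [7 0 4]

7 0 4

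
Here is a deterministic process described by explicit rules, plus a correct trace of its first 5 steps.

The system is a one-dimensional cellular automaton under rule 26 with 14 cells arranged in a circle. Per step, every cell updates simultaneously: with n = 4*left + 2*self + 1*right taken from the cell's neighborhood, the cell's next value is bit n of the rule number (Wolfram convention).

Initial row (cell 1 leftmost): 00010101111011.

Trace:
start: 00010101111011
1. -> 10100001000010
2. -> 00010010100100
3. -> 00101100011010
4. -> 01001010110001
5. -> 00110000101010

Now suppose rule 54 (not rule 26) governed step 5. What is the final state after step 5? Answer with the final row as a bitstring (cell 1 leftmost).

11111111001011

(re-executing step 5 under rule 54; state before step 5: 01001010110001)
5. -> 11111111001011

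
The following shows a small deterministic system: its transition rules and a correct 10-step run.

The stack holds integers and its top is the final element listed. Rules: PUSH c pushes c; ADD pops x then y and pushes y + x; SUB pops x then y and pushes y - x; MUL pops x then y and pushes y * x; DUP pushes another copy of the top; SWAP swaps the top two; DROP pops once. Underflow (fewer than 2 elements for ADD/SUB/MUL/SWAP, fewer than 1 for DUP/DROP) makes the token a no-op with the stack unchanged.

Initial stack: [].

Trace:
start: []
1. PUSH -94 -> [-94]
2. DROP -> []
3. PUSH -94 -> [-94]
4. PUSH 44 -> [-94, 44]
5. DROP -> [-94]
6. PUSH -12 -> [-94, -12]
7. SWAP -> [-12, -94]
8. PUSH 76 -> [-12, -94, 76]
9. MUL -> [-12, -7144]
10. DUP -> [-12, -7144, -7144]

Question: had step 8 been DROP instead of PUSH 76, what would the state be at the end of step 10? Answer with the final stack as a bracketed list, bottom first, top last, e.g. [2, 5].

(re-executing from step 8 with the substitution; state before step 8: [-12, -94])
8. DROP -> [-12]
9. MUL -> [-12]
10. DUP -> [-12, -12]

[-12, -12]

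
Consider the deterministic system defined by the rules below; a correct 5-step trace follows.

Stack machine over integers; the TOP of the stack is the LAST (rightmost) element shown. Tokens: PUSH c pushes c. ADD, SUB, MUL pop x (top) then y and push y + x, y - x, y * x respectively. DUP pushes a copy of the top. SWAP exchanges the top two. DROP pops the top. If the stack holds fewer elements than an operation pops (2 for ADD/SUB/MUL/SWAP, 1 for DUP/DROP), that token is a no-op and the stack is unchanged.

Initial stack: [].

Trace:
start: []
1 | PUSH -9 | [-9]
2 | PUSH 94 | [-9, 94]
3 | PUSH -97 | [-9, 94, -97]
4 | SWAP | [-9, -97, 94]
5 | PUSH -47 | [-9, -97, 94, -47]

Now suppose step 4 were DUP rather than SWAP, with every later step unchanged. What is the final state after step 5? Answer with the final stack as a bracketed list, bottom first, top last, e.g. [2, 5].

(re-executing from step 4 with the substitution; state before step 4: [-9, 94, -97])
4 | DUP | [-9, 94, -97, -97]
5 | PUSH -47 | [-9, 94, -97, -97, -47]

[-9, 94, -97, -97, -47]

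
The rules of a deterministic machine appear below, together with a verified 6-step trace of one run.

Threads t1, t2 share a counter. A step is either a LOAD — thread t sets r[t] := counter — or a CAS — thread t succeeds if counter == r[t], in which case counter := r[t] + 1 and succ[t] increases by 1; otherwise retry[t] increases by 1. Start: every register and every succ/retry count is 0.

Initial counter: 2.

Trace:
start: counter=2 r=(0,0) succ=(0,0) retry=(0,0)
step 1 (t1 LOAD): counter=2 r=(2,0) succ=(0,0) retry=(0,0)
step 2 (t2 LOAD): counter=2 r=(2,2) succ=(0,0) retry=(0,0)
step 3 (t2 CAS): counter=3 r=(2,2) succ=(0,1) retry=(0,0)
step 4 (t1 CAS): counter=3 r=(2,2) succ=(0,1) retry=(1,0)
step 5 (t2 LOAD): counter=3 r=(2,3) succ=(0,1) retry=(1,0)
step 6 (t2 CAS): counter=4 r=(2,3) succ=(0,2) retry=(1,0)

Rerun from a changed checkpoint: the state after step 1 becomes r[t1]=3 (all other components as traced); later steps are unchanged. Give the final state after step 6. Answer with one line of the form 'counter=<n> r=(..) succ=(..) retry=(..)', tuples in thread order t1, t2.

counter=5 r=(3,4) succ=(1,2) retry=(0,0)

state after step 1 := counter=2 r=(3,0) succ=(0,0) retry=(0,0)
step 2 (t2 LOAD): counter=2 r=(3,2) succ=(0,0) retry=(0,0)
step 3 (t2 CAS): counter=3 r=(3,2) succ=(0,1) retry=(0,0)
step 4 (t1 CAS): counter=4 r=(3,2) succ=(1,1) retry=(0,0)
step 5 (t2 LOAD): counter=4 r=(3,4) succ=(1,1) retry=(0,0)
step 6 (t2 CAS): counter=5 r=(3,4) succ=(1,2) retry=(0,0)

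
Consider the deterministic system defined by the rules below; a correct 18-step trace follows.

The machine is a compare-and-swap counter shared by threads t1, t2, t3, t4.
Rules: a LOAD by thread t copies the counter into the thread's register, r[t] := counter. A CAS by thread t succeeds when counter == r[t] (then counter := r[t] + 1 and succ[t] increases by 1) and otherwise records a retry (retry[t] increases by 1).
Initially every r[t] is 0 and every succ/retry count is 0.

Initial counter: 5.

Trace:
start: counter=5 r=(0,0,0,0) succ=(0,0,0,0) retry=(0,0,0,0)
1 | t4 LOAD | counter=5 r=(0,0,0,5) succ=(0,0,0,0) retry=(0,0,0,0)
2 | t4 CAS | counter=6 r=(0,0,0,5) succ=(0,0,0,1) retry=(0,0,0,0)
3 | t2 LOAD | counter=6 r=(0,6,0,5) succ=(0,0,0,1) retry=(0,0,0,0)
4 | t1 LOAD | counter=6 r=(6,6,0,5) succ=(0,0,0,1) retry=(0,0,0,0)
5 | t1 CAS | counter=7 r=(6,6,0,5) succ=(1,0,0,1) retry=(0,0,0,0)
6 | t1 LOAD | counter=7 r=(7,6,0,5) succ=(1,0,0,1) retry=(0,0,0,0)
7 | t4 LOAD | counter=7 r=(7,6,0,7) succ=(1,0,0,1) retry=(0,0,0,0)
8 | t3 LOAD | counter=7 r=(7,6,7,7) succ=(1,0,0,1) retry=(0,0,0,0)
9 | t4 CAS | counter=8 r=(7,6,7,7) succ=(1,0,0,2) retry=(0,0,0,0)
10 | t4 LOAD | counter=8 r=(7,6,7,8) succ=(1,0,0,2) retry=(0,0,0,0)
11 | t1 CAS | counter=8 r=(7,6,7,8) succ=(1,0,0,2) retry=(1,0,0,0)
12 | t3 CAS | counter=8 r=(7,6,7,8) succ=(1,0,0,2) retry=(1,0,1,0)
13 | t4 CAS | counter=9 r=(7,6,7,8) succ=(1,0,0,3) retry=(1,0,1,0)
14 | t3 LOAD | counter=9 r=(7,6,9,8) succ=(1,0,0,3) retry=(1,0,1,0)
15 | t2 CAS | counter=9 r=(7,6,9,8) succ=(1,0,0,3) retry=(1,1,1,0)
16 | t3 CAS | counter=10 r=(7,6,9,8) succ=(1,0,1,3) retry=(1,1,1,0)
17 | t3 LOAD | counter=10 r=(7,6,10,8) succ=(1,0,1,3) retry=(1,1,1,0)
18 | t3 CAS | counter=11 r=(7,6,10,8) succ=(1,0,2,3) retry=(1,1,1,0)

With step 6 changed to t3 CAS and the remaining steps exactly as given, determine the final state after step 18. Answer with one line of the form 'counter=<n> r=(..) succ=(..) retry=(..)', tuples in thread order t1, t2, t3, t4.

(re-executing from step 6 with the substitution; state before step 6: counter=7 r=(6,6,0,5) succ=(1,0,0,1) retry=(0,0,0,0))
6 | t3 CAS | counter=7 r=(6,6,0,5) succ=(1,0,0,1) retry=(0,0,1,0)
7 | t4 LOAD | counter=7 r=(6,6,0,7) succ=(1,0,0,1) retry=(0,0,1,0)
8 | t3 LOAD | counter=7 r=(6,6,7,7) succ=(1,0,0,1) retry=(0,0,1,0)
9 | t4 CAS | counter=8 r=(6,6,7,7) succ=(1,0,0,2) retry=(0,0,1,0)
10 | t4 LOAD | counter=8 r=(6,6,7,8) succ=(1,0,0,2) retry=(0,0,1,0)
11 | t1 CAS | counter=8 r=(6,6,7,8) succ=(1,0,0,2) retry=(1,0,1,0)
12 | t3 CAS | counter=8 r=(6,6,7,8) succ=(1,0,0,2) retry=(1,0,2,0)
13 | t4 CAS | counter=9 r=(6,6,7,8) succ=(1,0,0,3) retry=(1,0,2,0)
14 | t3 LOAD | counter=9 r=(6,6,9,8) succ=(1,0,0,3) retry=(1,0,2,0)
15 | t2 CAS | counter=9 r=(6,6,9,8) succ=(1,0,0,3) retry=(1,1,2,0)
16 | t3 CAS | counter=10 r=(6,6,9,8) succ=(1,0,1,3) retry=(1,1,2,0)
17 | t3 LOAD | counter=10 r=(6,6,10,8) succ=(1,0,1,3) retry=(1,1,2,0)
18 | t3 CAS | counter=11 r=(6,6,10,8) succ=(1,0,2,3) retry=(1,1,2,0)

counter=11 r=(6,6,10,8) succ=(1,0,2,3) retry=(1,1,2,0)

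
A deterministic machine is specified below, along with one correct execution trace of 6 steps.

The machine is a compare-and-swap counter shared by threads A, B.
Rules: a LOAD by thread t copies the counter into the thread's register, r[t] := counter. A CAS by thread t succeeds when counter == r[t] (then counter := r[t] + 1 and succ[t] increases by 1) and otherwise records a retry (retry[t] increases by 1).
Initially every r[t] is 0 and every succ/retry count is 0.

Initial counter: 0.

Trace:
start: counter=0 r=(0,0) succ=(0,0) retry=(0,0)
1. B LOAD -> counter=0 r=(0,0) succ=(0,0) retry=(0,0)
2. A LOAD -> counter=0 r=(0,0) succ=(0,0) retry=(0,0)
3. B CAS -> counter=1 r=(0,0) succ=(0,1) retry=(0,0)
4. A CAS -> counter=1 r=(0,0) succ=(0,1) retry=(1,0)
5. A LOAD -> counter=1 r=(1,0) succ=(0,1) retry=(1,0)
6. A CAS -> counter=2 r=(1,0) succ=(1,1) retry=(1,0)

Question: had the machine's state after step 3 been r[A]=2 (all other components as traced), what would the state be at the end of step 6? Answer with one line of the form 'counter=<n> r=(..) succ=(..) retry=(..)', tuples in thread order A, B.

counter=2 r=(1,0) succ=(1,1) retry=(1,0)

state after step 3 := counter=1 r=(2,0) succ=(0,1) retry=(0,0)
4. A CAS -> counter=1 r=(2,0) succ=(0,1) retry=(1,0)
5. A LOAD -> counter=1 r=(1,0) succ=(0,1) retry=(1,0)
6. A CAS -> counter=2 r=(1,0) succ=(1,1) retry=(1,0)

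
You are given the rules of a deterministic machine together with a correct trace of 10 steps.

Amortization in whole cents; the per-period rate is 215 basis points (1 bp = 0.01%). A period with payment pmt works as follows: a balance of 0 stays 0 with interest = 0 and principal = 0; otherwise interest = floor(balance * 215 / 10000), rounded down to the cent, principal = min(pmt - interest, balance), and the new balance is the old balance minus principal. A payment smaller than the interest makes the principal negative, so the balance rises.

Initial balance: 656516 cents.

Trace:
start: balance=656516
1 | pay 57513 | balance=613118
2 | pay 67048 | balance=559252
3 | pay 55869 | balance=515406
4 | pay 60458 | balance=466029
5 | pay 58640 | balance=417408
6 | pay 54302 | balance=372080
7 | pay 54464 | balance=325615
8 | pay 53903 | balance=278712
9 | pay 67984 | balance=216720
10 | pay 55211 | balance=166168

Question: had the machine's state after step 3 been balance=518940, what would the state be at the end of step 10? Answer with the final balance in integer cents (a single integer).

170269

state after step 3 := balance=518940
4 | pay 60458 | balance=469639
5 | pay 58640 | balance=421096
6 | pay 54302 | balance=375847
7 | pay 54464 | balance=329463
8 | pay 53903 | balance=282643
9 | pay 67984 | balance=220735
10 | pay 55211 | balance=170269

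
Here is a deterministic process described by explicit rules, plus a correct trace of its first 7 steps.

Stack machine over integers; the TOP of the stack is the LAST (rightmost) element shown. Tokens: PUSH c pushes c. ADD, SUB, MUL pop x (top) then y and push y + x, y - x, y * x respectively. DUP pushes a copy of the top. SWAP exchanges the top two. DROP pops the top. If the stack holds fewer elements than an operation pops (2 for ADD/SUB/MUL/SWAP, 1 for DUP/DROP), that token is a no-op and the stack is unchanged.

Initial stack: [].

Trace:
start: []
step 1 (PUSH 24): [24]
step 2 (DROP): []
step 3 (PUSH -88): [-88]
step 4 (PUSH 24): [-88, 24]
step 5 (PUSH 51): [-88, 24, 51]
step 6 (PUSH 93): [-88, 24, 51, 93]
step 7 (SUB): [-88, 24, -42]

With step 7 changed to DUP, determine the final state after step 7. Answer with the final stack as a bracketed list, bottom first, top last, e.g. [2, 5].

[-88, 24, 51, 93, 93]

(re-executing from step 7 with the substitution; state before step 7: [-88, 24, 51, 93])
step 7 (DUP): [-88, 24, 51, 93, 93]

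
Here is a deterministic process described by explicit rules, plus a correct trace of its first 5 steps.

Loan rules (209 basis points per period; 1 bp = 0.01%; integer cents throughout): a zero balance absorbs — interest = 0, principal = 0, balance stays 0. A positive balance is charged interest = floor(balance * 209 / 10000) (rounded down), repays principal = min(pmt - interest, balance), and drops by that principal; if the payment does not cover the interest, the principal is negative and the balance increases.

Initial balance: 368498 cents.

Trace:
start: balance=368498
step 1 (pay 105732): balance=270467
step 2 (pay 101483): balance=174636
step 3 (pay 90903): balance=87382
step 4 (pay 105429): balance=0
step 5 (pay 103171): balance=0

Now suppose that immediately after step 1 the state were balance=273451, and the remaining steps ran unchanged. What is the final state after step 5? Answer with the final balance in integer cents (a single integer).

0

state after step 1 := balance=273451
step 2 (pay 101483): balance=177683
step 3 (pay 90903): balance=90493
step 4 (pay 105429): balance=0
step 5 (pay 103171): balance=0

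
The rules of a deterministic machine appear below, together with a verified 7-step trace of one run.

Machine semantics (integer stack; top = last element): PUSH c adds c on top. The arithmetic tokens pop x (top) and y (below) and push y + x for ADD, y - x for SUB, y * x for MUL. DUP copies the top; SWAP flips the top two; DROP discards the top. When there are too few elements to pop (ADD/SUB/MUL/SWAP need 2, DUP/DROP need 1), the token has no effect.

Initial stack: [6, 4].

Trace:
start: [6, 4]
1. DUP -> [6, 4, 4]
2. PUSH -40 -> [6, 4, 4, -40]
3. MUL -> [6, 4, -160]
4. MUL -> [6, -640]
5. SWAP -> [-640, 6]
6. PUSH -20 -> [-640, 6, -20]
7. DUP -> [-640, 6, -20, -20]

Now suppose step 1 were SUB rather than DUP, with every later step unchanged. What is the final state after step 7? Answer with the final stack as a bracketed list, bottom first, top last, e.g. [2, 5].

(re-executing from step 1 with the substitution; state before step 1: [6, 4])
1. SUB -> [2]
2. PUSH -40 -> [2, -40]
3. MUL -> [-80]
4. MUL -> [-80]
5. SWAP -> [-80]
6. PUSH -20 -> [-80, -20]
7. DUP -> [-80, -20, -20]

[-80, -20, -20]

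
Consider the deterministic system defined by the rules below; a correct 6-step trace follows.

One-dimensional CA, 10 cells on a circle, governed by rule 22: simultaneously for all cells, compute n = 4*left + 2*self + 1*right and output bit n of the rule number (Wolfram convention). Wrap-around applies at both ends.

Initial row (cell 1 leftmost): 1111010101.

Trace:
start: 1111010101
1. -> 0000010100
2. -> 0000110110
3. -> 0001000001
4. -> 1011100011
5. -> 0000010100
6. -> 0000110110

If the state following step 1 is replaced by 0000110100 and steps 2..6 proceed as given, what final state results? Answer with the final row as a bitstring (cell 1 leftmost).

state after step 1 := 0000110100
2. -> 0001000110
3. -> 0011101001
4. -> 1100001111
5. -> 0010010000
6. -> 0111111000

0111111000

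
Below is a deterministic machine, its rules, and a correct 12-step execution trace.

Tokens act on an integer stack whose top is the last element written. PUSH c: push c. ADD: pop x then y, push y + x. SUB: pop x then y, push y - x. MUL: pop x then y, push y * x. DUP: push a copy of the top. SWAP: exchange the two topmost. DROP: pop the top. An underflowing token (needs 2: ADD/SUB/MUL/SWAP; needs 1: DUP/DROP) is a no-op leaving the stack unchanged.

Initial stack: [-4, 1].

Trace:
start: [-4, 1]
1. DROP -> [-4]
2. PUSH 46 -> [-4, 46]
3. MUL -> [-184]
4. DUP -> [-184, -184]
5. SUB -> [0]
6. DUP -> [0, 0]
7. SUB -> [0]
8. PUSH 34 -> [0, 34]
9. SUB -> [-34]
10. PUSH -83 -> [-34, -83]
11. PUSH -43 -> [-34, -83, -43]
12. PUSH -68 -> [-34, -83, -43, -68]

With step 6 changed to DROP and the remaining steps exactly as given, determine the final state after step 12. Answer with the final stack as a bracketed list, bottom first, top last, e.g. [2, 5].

[34, -83, -43, -68]

(re-executing from step 6 with the substitution; state before step 6: [0])
6. DROP -> []
7. SUB -> []
8. PUSH 34 -> [34]
9. SUB -> [34]
10. PUSH -83 -> [34, -83]
11. PUSH -43 -> [34, -83, -43]
12. PUSH -68 -> [34, -83, -43, -68]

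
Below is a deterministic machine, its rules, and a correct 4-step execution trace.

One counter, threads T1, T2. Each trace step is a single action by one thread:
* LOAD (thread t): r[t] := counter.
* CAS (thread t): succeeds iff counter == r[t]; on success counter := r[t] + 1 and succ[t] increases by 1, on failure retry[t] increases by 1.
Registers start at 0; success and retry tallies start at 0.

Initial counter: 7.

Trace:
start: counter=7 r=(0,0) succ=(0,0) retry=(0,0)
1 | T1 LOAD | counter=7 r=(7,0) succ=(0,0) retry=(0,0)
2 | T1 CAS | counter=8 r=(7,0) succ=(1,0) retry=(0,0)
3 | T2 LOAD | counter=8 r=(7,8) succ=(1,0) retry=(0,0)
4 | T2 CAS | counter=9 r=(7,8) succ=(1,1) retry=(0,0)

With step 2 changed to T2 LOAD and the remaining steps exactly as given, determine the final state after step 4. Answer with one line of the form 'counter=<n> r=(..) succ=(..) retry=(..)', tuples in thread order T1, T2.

counter=8 r=(7,7) succ=(0,1) retry=(0,0)

(re-executing from step 2 with the substitution; state before step 2: counter=7 r=(7,0) succ=(0,0) retry=(0,0))
2 | T2 LOAD | counter=7 r=(7,7) succ=(0,0) retry=(0,0)
3 | T2 LOAD | counter=7 r=(7,7) succ=(0,0) retry=(0,0)
4 | T2 CAS | counter=8 r=(7,7) succ=(0,1) retry=(0,0)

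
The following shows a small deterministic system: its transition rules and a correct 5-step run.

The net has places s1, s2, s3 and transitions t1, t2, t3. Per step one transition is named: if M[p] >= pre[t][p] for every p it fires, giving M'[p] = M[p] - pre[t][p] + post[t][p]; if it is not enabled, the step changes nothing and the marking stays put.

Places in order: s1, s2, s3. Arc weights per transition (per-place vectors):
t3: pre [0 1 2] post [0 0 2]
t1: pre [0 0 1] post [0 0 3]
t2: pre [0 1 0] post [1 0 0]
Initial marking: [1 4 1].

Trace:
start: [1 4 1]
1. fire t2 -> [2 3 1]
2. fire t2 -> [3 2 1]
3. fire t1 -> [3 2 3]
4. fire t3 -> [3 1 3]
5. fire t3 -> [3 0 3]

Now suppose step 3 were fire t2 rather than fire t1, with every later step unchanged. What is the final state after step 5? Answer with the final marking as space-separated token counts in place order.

(re-executing from step 3 with the substitution; state before step 3: [3 2 1])
3. fire t2 -> [4 1 1]
4. fire t3 -> [4 1 1]
5. fire t3 -> [4 1 1]

4 1 1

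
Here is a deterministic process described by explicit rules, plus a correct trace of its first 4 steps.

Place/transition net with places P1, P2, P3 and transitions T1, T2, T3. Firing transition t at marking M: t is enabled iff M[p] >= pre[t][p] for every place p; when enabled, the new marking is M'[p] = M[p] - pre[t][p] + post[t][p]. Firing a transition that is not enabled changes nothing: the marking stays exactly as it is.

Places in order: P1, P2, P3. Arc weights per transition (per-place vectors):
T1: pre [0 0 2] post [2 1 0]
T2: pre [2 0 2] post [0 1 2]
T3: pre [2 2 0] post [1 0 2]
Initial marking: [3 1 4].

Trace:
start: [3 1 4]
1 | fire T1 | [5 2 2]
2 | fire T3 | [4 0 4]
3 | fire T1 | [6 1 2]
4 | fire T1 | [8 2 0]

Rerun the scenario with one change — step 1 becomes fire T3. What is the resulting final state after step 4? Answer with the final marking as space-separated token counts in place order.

(re-executing from step 1 with the substitution; state before step 1: [3 1 4])
1 | fire T3 | [3 1 4]
2 | fire T3 | [3 1 4]
3 | fire T1 | [5 2 2]
4 | fire T1 | [7 3 0]

7 3 0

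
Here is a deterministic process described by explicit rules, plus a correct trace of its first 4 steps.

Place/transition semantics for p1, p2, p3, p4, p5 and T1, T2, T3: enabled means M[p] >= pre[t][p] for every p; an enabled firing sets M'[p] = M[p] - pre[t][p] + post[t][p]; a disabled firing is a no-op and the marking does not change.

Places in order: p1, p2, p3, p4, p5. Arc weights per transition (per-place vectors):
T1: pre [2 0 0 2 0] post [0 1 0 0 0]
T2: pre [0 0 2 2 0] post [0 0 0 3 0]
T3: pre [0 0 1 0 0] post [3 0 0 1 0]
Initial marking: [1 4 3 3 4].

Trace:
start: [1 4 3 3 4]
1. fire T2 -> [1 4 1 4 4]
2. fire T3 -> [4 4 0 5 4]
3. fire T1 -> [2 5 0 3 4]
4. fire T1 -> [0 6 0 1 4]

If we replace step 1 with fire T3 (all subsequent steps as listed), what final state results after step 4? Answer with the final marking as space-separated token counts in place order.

3 6 1 1 4

(re-executing from step 1 with the substitution; state before step 1: [1 4 3 3 4])
1. fire T3 -> [4 4 2 4 4]
2. fire T3 -> [7 4 1 5 4]
3. fire T1 -> [5 5 1 3 4]
4. fire T1 -> [3 6 1 1 4]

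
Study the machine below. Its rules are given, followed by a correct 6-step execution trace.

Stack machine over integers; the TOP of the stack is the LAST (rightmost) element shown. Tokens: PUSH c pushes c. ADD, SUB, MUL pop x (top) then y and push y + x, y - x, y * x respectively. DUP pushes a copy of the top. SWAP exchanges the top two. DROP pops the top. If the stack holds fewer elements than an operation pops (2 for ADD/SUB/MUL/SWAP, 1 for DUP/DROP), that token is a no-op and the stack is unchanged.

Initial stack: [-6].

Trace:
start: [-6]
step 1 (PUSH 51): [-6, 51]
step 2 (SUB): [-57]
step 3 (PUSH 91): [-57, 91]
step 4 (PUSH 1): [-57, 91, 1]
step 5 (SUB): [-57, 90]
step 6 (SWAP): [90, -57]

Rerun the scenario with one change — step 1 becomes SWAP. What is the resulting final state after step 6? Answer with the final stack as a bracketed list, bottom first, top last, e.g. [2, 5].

[90, -6]

(re-executing from step 1 with the substitution; state before step 1: [-6])
step 1 (SWAP): [-6]
step 2 (SUB): [-6]
step 3 (PUSH 91): [-6, 91]
step 4 (PUSH 1): [-6, 91, 1]
step 5 (SUB): [-6, 90]
step 6 (SWAP): [90, -6]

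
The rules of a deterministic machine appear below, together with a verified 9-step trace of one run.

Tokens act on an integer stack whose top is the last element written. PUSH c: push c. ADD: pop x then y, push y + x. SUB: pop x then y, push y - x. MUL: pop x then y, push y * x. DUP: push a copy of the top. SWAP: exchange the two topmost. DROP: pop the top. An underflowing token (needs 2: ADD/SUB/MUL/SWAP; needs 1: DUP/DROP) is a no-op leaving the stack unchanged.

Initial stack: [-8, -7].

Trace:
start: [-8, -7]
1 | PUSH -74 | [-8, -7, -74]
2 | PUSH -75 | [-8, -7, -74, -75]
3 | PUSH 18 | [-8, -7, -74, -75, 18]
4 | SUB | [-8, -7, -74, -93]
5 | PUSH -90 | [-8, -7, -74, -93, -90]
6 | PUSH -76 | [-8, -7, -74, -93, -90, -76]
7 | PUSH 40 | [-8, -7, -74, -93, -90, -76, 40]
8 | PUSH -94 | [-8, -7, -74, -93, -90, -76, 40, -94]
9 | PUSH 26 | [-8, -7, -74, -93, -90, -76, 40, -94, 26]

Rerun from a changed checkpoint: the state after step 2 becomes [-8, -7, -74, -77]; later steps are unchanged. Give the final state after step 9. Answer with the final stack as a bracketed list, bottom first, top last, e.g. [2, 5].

state after step 2 := [-8, -7, -74, -77]
3 | PUSH 18 | [-8, -7, -74, -77, 18]
4 | SUB | [-8, -7, -74, -95]
5 | PUSH -90 | [-8, -7, -74, -95, -90]
6 | PUSH -76 | [-8, -7, -74, -95, -90, -76]
7 | PUSH 40 | [-8, -7, -74, -95, -90, -76, 40]
8 | PUSH -94 | [-8, -7, -74, -95, -90, -76, 40, -94]
9 | PUSH 26 | [-8, -7, -74, -95, -90, -76, 40, -94, 26]

[-8, -7, -74, -95, -90, -76, 40, -94, 26]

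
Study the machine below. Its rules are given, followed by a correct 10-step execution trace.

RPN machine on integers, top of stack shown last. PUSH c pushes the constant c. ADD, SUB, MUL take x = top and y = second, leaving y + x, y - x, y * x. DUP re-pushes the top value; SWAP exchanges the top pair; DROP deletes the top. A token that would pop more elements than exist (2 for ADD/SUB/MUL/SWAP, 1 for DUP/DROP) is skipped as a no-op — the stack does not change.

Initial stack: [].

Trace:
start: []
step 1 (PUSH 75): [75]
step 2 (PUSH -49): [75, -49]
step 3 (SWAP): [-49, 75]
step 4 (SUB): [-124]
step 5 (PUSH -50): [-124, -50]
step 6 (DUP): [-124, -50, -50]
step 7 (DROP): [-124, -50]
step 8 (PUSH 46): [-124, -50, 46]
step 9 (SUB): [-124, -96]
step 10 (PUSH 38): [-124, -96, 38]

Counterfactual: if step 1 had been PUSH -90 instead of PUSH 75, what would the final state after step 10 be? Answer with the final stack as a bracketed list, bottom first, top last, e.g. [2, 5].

(re-executing from step 1 with the substitution; state before step 1: [])
step 1 (PUSH -90): [-90]
step 2 (PUSH -49): [-90, -49]
step 3 (SWAP): [-49, -90]
step 4 (SUB): [41]
step 5 (PUSH -50): [41, -50]
step 6 (DUP): [41, -50, -50]
step 7 (DROP): [41, -50]
step 8 (PUSH 46): [41, -50, 46]
step 9 (SUB): [41, -96]
step 10 (PUSH 38): [41, -96, 38]

[41, -96, 38]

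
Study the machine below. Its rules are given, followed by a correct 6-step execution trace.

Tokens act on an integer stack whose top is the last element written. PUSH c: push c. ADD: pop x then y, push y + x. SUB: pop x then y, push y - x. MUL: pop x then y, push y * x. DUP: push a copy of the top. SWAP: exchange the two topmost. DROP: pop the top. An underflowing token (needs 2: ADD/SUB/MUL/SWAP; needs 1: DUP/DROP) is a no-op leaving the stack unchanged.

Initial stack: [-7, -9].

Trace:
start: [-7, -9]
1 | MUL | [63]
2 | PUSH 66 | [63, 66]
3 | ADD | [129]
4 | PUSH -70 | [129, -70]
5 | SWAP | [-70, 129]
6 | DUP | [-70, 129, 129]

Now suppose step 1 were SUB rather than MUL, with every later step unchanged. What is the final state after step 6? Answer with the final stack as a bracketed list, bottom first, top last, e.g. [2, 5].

[-70, 68, 68]

(re-executing from step 1 with the substitution; state before step 1: [-7, -9])
1 | SUB | [2]
2 | PUSH 66 | [2, 66]
3 | ADD | [68]
4 | PUSH -70 | [68, -70]
5 | SWAP | [-70, 68]
6 | DUP | [-70, 68, 68]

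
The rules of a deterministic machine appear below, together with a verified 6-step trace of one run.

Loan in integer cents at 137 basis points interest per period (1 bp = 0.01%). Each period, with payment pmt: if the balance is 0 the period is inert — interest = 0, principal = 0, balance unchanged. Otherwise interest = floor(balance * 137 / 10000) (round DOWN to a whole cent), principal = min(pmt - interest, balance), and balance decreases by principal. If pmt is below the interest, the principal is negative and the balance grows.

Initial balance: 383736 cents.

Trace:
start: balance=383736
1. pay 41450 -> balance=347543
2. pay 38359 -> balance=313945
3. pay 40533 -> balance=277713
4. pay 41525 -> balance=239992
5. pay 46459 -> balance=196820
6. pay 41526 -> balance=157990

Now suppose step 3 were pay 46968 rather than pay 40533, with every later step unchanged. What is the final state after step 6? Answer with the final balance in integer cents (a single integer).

151287

(re-executing from step 3 with the substitution; state before step 3: balance=313945)
3. pay 46968 -> balance=271278
4. pay 41525 -> balance=233469
5. pay 46459 -> balance=190208
6. pay 41526 -> balance=151287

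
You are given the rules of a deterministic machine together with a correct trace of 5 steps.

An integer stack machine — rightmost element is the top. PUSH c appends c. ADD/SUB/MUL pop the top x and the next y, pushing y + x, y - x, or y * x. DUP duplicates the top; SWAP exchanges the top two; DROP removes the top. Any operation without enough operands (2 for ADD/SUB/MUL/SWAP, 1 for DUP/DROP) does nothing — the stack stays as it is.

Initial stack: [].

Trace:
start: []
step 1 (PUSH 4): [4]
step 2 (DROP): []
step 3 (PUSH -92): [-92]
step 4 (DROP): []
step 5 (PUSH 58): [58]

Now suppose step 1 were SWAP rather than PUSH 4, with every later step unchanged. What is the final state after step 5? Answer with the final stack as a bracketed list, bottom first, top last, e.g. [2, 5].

[58]

(re-executing from step 1 with the substitution; state before step 1: [])
step 1 (SWAP): []
step 2 (DROP): []
step 3 (PUSH -92): [-92]
step 4 (DROP): []
step 5 (PUSH 58): [58]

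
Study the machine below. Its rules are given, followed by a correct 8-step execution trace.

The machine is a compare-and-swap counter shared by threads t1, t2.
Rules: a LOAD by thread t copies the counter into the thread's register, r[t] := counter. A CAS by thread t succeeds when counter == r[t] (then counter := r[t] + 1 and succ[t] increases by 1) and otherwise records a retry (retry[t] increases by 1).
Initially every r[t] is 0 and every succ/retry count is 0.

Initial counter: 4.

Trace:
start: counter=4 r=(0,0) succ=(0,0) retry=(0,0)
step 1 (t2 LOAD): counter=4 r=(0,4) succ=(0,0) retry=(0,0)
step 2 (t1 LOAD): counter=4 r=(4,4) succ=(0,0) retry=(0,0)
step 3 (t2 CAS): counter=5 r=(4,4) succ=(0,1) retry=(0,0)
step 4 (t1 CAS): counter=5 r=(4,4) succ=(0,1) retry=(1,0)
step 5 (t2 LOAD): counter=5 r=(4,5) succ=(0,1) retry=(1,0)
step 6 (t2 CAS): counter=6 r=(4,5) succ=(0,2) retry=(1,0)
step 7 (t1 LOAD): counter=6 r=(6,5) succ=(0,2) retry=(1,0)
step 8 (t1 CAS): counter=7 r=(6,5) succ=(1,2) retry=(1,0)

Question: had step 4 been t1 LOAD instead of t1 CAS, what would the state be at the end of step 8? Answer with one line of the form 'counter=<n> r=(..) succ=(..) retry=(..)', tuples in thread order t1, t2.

counter=7 r=(6,5) succ=(1,2) retry=(0,0)

(re-executing from step 4 with the substitution; state before step 4: counter=5 r=(4,4) succ=(0,1) retry=(0,0))
step 4 (t1 LOAD): counter=5 r=(5,4) succ=(0,1) retry=(0,0)
step 5 (t2 LOAD): counter=5 r=(5,5) succ=(0,1) retry=(0,0)
step 6 (t2 CAS): counter=6 r=(5,5) succ=(0,2) retry=(0,0)
step 7 (t1 LOAD): counter=6 r=(6,5) succ=(0,2) retry=(0,0)
step 8 (t1 CAS): counter=7 r=(6,5) succ=(1,2) retry=(0,0)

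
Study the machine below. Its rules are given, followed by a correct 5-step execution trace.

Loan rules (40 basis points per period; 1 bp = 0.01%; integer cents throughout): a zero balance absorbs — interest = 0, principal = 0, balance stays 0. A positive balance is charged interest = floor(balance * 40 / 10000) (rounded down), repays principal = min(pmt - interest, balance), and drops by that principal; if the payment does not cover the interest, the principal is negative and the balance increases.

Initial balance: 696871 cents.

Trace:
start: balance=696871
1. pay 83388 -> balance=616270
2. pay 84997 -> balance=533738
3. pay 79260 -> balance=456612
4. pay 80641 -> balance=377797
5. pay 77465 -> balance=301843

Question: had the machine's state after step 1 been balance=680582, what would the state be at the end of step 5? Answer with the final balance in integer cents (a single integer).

367190

state after step 1 := balance=680582
2. pay 84997 -> balance=598307
3. pay 79260 -> balance=521440
4. pay 80641 -> balance=442884
5. pay 77465 -> balance=367190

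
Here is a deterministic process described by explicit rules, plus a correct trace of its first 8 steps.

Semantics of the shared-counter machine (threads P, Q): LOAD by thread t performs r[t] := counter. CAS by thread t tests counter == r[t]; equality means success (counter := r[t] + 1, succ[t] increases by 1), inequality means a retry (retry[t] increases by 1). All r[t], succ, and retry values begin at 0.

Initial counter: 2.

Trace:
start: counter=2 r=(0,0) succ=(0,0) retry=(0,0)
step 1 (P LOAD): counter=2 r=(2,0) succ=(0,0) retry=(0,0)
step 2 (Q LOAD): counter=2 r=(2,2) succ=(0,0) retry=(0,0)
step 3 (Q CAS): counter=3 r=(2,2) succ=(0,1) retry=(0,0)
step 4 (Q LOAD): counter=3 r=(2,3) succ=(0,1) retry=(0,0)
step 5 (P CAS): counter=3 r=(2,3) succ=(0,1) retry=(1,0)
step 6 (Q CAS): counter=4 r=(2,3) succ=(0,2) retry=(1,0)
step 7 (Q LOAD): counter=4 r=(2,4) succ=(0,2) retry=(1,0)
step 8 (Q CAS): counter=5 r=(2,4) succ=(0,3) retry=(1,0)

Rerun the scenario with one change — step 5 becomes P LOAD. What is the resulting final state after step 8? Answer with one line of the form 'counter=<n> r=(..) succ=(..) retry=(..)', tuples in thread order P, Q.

(re-executing from step 5 with the substitution; state before step 5: counter=3 r=(2,3) succ=(0,1) retry=(0,0))
step 5 (P LOAD): counter=3 r=(3,3) succ=(0,1) retry=(0,0)
step 6 (Q CAS): counter=4 r=(3,3) succ=(0,2) retry=(0,0)
step 7 (Q LOAD): counter=4 r=(3,4) succ=(0,2) retry=(0,0)
step 8 (Q CAS): counter=5 r=(3,4) succ=(0,3) retry=(0,0)

counter=5 r=(3,4) succ=(0,3) retry=(0,0)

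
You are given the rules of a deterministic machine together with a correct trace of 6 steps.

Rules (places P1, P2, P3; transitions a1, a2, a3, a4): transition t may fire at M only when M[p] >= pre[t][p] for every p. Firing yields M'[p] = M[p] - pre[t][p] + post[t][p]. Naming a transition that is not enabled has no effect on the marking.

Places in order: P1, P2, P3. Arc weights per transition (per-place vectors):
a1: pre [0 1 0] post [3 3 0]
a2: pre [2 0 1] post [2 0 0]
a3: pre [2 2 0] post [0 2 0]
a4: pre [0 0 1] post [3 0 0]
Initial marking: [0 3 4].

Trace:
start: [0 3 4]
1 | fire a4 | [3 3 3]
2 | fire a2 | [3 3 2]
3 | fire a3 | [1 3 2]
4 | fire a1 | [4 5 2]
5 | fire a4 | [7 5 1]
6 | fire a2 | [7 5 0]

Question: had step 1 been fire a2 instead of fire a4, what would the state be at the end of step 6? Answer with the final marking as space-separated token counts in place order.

6 5 2

(re-executing from step 1 with the substitution; state before step 1: [0 3 4])
1 | fire a2 | [0 3 4]
2 | fire a2 | [0 3 4]
3 | fire a3 | [0 3 4]
4 | fire a1 | [3 5 4]
5 | fire a4 | [6 5 3]
6 | fire a2 | [6 5 2]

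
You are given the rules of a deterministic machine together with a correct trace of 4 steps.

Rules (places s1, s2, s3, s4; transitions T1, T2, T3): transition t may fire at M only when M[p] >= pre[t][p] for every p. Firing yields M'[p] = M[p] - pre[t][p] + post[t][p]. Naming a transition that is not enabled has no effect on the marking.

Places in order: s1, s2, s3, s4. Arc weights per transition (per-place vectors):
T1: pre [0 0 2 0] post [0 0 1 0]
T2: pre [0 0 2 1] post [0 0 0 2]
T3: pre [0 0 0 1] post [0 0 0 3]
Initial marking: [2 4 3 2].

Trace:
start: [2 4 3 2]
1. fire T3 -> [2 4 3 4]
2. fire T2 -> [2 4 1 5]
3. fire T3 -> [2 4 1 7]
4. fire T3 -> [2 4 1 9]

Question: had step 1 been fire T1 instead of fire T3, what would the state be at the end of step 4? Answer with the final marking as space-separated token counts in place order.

2 4 0 7

(re-executing from step 1 with the substitution; state before step 1: [2 4 3 2])
1. fire T1 -> [2 4 2 2]
2. fire T2 -> [2 4 0 3]
3. fire T3 -> [2 4 0 5]
4. fire T3 -> [2 4 0 7]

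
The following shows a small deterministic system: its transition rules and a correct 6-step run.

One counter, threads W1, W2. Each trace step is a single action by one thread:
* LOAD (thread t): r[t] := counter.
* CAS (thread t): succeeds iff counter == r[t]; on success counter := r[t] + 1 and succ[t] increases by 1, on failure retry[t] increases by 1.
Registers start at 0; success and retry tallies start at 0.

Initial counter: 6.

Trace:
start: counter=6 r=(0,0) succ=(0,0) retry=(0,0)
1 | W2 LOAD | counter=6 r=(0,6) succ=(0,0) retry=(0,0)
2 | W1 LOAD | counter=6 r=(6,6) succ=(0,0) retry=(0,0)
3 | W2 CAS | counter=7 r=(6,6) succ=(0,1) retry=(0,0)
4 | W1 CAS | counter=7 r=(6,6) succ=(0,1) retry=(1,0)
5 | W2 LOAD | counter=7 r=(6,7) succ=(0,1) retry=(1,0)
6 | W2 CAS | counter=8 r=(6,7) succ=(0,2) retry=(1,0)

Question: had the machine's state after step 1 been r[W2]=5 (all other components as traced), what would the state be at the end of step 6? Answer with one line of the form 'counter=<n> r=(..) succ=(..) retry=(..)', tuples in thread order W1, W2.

counter=8 r=(6,7) succ=(1,1) retry=(0,1)

state after step 1 := counter=6 r=(0,5) succ=(0,0) retry=(0,0)
2 | W1 LOAD | counter=6 r=(6,5) succ=(0,0) retry=(0,0)
3 | W2 CAS | counter=6 r=(6,5) succ=(0,0) retry=(0,1)
4 | W1 CAS | counter=7 r=(6,5) succ=(1,0) retry=(0,1)
5 | W2 LOAD | counter=7 r=(6,7) succ=(1,0) retry=(0,1)
6 | W2 CAS | counter=8 r=(6,7) succ=(1,1) retry=(0,1)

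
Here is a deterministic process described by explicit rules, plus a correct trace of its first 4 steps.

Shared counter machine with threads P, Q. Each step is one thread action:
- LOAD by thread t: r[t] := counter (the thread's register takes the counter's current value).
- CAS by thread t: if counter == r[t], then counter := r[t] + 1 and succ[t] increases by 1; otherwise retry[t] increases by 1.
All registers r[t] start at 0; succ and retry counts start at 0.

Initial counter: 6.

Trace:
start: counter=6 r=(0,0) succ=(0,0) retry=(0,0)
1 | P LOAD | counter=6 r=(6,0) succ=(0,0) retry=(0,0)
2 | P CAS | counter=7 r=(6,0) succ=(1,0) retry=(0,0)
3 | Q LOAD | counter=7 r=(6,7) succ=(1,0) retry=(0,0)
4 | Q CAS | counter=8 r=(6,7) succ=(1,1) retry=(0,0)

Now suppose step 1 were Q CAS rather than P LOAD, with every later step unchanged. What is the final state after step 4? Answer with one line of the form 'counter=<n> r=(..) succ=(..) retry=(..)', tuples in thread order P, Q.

counter=7 r=(0,6) succ=(0,1) retry=(1,1)

(re-executing from step 1 with the substitution; state before step 1: counter=6 r=(0,0) succ=(0,0) retry=(0,0))
1 | Q CAS | counter=6 r=(0,0) succ=(0,0) retry=(0,1)
2 | P CAS | counter=6 r=(0,0) succ=(0,0) retry=(1,1)
3 | Q LOAD | counter=6 r=(0,6) succ=(0,0) retry=(1,1)
4 | Q CAS | counter=7 r=(0,6) succ=(0,1) retry=(1,1)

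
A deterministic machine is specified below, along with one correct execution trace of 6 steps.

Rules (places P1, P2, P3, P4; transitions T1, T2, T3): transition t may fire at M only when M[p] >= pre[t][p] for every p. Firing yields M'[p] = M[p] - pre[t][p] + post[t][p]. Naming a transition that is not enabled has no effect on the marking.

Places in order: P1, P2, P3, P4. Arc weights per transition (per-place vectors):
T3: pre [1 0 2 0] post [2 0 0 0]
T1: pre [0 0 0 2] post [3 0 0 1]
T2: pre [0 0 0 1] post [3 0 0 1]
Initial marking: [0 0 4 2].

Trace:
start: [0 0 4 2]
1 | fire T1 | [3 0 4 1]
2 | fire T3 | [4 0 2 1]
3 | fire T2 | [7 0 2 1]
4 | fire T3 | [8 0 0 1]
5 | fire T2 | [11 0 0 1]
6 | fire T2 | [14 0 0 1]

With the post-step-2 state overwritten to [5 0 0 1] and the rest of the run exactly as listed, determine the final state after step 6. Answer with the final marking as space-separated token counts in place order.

state after step 2 := [5 0 0 1]
3 | fire T2 | [8 0 0 1]
4 | fire T3 | [8 0 0 1]
5 | fire T2 | [11 0 0 1]
6 | fire T2 | [14 0 0 1]

14 0 0 1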